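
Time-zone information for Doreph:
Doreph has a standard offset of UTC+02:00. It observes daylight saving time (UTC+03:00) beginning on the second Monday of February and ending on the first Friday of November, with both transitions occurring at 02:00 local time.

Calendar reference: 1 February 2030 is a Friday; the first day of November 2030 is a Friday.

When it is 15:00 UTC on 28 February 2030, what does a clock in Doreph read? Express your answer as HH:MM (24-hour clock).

18:00

1 February 2030 is a Friday, so the first Monday is February 4 and the second is February 11.
1 November 2030 is a Friday, so the first Friday is November 1.
At the standard offset (UTC+02:00), 15:00 UTC + 2h = 17:00 Doreph standard time.
Daylight saving runs 11 February – 1 November; the standard-time date in Doreph, 28 February 2030, is inside that window, so Doreph is at UTC+03:00.
15:00 UTC + 3h = 18:00 local.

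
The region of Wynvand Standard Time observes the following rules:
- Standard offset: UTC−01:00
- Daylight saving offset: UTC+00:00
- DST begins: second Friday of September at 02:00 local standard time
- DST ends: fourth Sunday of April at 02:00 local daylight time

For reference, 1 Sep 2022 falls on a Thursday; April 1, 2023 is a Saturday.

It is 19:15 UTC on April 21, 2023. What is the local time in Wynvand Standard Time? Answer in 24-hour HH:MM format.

1 September 2022 is a Thursday, so the first Friday is September 2 and the second is September 9.
1 April 2023 is a Saturday, so the first Sunday is April 2 and the fourth is April 23.
At the standard offset (UTC−01:00), 19:15 UTC − 1h = 18:15 Wynvand Standard Time standard time.
The standard-time date in Wynvand Standard Time, April 21, 2023, lies within the daylight-saving period (9 September 2022 – 23 April 2023), so Wynvand Standard Time is on daylight time, UTC+00:00.
19:15 UTC + 0h = 19:15 local.

19:15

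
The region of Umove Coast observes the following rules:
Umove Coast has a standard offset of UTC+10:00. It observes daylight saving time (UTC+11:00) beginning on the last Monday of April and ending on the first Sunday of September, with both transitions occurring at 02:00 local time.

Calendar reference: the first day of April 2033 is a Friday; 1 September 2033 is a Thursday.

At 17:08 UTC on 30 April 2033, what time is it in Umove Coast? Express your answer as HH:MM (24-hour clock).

04:08

1 April 2033 is a Friday, so Mondays fall on 4, 11, 18, 25; the last is April 25.
1 September 2033 is a Thursday, so the first Sunday is September 4.
At the standard offset (UTC+10:00), 17:08 UTC + 10h = 03:08 Umove Coast standard time (rolling into the next day, 1 May 2033).
Daylight saving runs 25 April – 4 September; the standard-time date in Umove Coast, 1 May 2033, is inside that window, so Umove Coast is at UTC+11:00.
17:08 UTC + 11h = 04:08 local (rolling into the next day, 1 May 2033).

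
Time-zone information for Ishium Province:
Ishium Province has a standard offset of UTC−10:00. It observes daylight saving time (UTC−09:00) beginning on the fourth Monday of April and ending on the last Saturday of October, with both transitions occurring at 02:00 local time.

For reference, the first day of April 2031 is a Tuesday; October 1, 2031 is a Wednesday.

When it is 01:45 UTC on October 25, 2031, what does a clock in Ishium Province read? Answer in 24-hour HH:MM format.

16:45

1 April 2031 is a Tuesday, so the first Monday is April 7 and the fourth is April 28.
1 October 2031 is a Wednesday, so Saturdays fall on 4, 11, 18, 25; the last is October 25.
At the standard offset (UTC−10:00), 01:45 UTC − 10h = 15:45 Ishium Province standard time (rolling into the previous day, 24 October 2031).
The standard-time date in Ishium Province, October 24, 2031, falls between 28 April and 25 October, so daylight saving is in effect and Ishium Province is at UTC−09:00.
01:45 UTC − 9h = 16:45 local (rolling into the previous day, 24 October 2031).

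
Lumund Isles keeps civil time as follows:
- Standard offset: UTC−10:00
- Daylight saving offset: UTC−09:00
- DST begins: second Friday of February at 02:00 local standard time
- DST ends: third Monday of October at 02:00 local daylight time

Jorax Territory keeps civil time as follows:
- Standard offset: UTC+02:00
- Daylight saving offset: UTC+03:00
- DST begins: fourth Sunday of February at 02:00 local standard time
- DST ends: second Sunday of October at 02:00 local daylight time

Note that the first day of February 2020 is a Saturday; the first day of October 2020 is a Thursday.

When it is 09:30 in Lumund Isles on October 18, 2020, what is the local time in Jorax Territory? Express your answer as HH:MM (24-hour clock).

20:30

1 February 2020 is a Saturday, so the first Friday is February 7 and the second is February 14.
1 October 2020 is a Thursday, so the first Monday is October 5 and the third is October 19.
October 18, 2020 lies within the daylight-saving period (14 February – 19 October), so Lumund Isles is on daylight time, UTC−09:00.
09:30 Lumund Isles + 9h = 18:30 UTC.
1 February 2020 is a Saturday, so the first Sunday is February 2 and the fourth is February 23.
1 October 2020 is a Thursday, so the first Sunday is October 4 and the second is October 11.
At the standard offset (UTC+02:00), 18:30 UTC + 2h = 20:30 Jorax Territory standard time.
The standard-time date in Jorax Territory, October 18, 2020, does not fall between 23 February and 11 October, so daylight saving is not in effect and Jorax Territory is at UTC+02:00.
18:30 UTC + 2h = 20:30 Jorax Territory.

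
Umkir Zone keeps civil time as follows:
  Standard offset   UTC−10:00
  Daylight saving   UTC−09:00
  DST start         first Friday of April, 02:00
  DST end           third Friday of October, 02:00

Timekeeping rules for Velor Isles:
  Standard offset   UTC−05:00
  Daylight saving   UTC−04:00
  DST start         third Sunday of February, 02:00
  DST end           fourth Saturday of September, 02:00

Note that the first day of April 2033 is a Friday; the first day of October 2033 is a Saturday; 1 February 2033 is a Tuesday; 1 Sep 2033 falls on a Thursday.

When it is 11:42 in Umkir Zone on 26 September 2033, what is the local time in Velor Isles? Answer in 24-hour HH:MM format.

1 April 2033 is a Friday, so the first Friday is April 1.
1 October 2033 is a Saturday, so the first Friday is October 7 and the third is October 21.
Daylight saving runs 1 April – 21 October; 26 September 2033 is inside that window, so Umkir Zone is at UTC−09:00.
11:42 Umkir Zone + 9h = 20:42 UTC.
1 February 2033 is a Tuesday, so the first Sunday is February 6 and the third is February 20.
1 September 2033 is a Thursday, so the first Saturday is September 3 and the fourth is September 24.
At the standard offset (UTC−05:00), 20:42 UTC − 5h = 15:42 Velor Isles standard time.
The standard-time date in Velor Isles, 26 September 2033, is outside the daylight-saving period (20 February – 24 September), so Velor Isles is on standard time, UTC−05:00.
20:42 UTC − 5h = 15:42 Velor Isles.

15:42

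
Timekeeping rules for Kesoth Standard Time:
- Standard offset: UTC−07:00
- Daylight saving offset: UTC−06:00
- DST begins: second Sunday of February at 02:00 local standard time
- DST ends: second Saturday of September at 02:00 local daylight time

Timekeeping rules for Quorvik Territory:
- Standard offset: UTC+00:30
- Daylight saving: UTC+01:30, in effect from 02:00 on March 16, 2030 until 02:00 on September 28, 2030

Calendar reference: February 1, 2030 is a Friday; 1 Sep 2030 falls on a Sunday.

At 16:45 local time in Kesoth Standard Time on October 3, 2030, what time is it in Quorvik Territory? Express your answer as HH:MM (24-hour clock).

00:15

1 February 2030 is a Friday, so the first Sunday is February 3 and the second is February 10.
1 September 2030 is a Sunday, so the first Saturday is September 7 and the second is September 14.
Daylight saving runs 10 February – 14 September; October 3, 2030 is outside that window, so Kesoth Standard Time is on standard time at UTC−07:00.
16:45 Kesoth Standard Time + 7h = 23:45 UTC.
At the standard offset (UTC+00:30), 23:45 UTC + 0h30m = 00:15 Quorvik Territory standard time (rolling into the next day, 4 October 2030).
Daylight saving runs 16 March – 28 September; the standard-time date in Quorvik Territory, October 4, 2030, is outside that window, so Quorvik Territory is on standard time at UTC+00:30.
23:45 UTC + 0h30m = 00:15 Quorvik Territory (rolling into the next day, 4 October 2030).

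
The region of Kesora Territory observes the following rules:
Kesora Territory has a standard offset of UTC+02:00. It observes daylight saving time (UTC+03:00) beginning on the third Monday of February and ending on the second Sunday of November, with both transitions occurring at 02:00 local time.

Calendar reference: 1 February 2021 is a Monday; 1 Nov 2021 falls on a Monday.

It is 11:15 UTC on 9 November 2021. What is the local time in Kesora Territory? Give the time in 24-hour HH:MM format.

1 February 2021 is a Monday, so the first Monday is February 1 and the third is February 15.
1 November 2021 is a Monday, so the first Sunday is November 7 and the second is November 14.
At the standard offset (UTC+02:00), 11:15 UTC + 2h = 13:15 Kesora Territory standard time.
The standard-time date in Kesora Territory, 9 November 2021, falls between 15 February and 14 November, so daylight saving is in effect and Kesora Territory is at UTC+03:00.
11:15 UTC + 3h = 14:15 local.

14:15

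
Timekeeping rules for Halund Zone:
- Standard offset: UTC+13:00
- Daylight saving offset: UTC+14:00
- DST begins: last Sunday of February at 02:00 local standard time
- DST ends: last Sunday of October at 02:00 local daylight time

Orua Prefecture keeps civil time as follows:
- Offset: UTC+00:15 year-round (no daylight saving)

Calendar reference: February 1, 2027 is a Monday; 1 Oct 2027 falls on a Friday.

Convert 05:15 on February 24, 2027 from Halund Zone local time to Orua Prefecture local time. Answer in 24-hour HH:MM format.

16:30

1 February 2027 is a Monday, so Sundays fall on 7, 14, 21, 28; the last is February 28.
1 October 2027 is a Friday, so Sundays fall on 3, 10, 17, 24, 31; the last is October 31.
Daylight saving runs 28 February – 31 October; February 24, 2027 is outside that window, so Halund Zone is on standard time at UTC+13:00.
05:15 Halund Zone − 13h = 16:15 UTC (rolling into the previous day, 23 February 2027).
Orua Prefecture stays on UTC+00:15 all year.
16:15 UTC + 0h15m = 16:30 Orua Prefecture.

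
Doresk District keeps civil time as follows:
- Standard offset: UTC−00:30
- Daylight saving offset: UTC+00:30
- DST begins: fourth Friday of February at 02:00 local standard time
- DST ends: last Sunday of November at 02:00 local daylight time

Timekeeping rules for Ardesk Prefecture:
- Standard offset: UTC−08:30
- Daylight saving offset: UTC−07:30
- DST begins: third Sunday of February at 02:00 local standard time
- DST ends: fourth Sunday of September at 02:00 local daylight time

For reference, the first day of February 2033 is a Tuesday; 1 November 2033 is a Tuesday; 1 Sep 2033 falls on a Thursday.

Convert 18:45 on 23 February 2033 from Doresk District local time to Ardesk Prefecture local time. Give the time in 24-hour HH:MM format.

11:45

1 February 2033 is a Tuesday, so the first Friday is February 4 and the fourth is February 25.
1 November 2033 is a Tuesday, so Sundays fall on 6, 13, 20, 27; the last is November 27.
Daylight saving runs 25 February – 27 November; 23 February 2033 is outside that window, so Doresk District is on standard time at UTC−00:30.
18:45 Doresk District + 0h30m = 19:15 UTC.
1 February 2033 is a Tuesday, so the first Sunday is February 6 and the third is February 20.
1 September 2033 is a Thursday, so the first Sunday is September 4 and the fourth is September 25.
At the standard offset (UTC−08:30), 19:15 UTC − 8h30m = 10:45 Ardesk Prefecture standard time.
The standard-time date in Ardesk Prefecture, 23 February 2033, lies within the daylight-saving period (20 February – 25 September), so Ardesk Prefecture is on daylight time, UTC−07:30.
19:15 UTC − 7h30m = 11:45 Ardesk Prefecture.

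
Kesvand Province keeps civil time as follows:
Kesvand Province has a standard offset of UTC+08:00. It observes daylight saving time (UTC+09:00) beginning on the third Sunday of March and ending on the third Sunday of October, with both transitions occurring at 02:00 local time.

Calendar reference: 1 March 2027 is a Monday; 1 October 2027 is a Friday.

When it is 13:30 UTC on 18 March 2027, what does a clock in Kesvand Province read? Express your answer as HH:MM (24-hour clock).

1 March 2027 is a Monday, so the first Sunday is March 7 and the third is March 21.
1 October 2027 is a Friday, so the first Sunday is October 3 and the third is October 17.
At the standard offset (UTC+08:00), 13:30 UTC + 8h = 21:30 Kesvand Province standard time.
The standard-time date in Kesvand Province, 18 March 2027, is outside the daylight-saving period (21 March – 17 October), so Kesvand Province is on standard time, UTC+08:00.
13:30 UTC + 8h = 21:30 local.

21:30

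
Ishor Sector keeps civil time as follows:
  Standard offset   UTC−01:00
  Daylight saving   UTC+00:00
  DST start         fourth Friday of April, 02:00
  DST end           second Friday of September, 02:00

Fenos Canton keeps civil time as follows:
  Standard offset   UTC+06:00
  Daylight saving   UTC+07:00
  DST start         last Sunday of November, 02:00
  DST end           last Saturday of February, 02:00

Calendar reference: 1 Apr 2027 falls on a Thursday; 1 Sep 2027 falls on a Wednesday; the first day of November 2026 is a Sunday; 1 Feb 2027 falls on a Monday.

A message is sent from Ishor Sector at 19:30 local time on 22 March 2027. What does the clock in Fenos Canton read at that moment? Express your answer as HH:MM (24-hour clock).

1 April 2027 is a Thursday, so the first Friday is April 2 and the fourth is April 23.
1 September 2027 is a Wednesday, so the first Friday is September 3 and the second is September 10.
22 March 2027 is outside the daylight-saving period (23 April – 10 September), so Ishor Sector is on standard time, UTC−01:00.
19:30 Ishor Sector + 1h = 20:30 UTC.
1 November 2026 is a Sunday, so Sundays fall on 1, 8, 15, 22, 29; the last is November 29.
1 February 2027 is a Monday, so Saturdays fall on 6, 13, 20, 27; the last is February 27.
At the standard offset (UTC+06:00), 20:30 UTC + 6h = 02:30 Fenos Canton standard time (rolling into the next day, 23 March 2027).
Daylight saving runs 29 November 2026 – 27 February 2027; the standard-time date in Fenos Canton, 23 March 2027, is outside that window, so Fenos Canton is on standard time at UTC+06:00.
20:30 UTC + 6h = 02:30 Fenos Canton (rolling into the next day, 23 March 2027).

02:30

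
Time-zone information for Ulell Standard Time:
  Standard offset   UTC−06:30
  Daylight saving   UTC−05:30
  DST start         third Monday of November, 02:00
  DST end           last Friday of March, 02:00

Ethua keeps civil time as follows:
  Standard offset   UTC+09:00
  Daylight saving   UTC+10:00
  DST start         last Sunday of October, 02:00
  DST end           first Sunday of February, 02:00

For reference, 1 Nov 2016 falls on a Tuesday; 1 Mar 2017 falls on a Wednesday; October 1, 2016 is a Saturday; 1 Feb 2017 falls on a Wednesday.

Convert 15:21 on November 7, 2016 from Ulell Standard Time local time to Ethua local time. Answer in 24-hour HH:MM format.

1 November 2016 is a Tuesday, so the first Monday is November 7 and the third is November 21.
1 March 2017 is a Wednesday, so Fridays fall on 3, 10, 17, 24, 31; the last is March 31.
November 7, 2016 is outside the daylight-saving period (21 November 2016 – 31 March 2017), so Ulell Standard Time is on standard time, UTC−06:30.
15:21 Ulell Standard Time + 6h30m = 21:51 UTC.
1 October 2016 is a Saturday, so Sundays fall on 2, 9, 16, 23, 30; the last is October 30.
1 February 2017 is a Wednesday, so the first Sunday is February 5.
At the standard offset (UTC+09:00), 21:51 UTC + 9h = 06:51 Ethua standard time (rolling into the next day, 8 November 2016).
The standard-time date in Ethua, November 8, 2016, falls between 30 October 2016 and 5 February 2017, so daylight saving is in effect and Ethua is at UTC+10:00.
21:51 UTC + 10h = 07:51 Ethua (rolling into the next day, 8 November 2016).

07:51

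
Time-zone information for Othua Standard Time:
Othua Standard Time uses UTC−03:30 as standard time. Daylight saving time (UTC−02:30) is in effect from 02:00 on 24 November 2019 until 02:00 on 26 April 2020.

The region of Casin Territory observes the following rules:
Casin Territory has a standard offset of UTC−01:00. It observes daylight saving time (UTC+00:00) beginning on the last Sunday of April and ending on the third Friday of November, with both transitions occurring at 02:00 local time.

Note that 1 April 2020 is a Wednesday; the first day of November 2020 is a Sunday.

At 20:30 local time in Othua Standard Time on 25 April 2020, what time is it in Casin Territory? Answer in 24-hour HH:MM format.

22:00

25 April 2020 lies within the daylight-saving period (24 November 2019 – 26 April 2020), so Othua Standard Time is on daylight time, UTC−02:30.
20:30 Othua Standard Time + 2h30m = 23:00 UTC.
1 April 2020 is a Wednesday, so Sundays fall on 5, 12, 19, 26; the last is April 26.
1 November 2020 is a Sunday, so the first Friday is November 6 and the third is November 20.
At the standard offset (UTC−01:00), 23:00 UTC − 1h = 22:00 Casin Territory standard time.
The standard-time date in Casin Territory, 25 April 2020, does not fall between 26 April and 20 November, so daylight saving is not in effect and Casin Territory is at UTC−01:00.
23:00 UTC − 1h = 22:00 Casin Territory.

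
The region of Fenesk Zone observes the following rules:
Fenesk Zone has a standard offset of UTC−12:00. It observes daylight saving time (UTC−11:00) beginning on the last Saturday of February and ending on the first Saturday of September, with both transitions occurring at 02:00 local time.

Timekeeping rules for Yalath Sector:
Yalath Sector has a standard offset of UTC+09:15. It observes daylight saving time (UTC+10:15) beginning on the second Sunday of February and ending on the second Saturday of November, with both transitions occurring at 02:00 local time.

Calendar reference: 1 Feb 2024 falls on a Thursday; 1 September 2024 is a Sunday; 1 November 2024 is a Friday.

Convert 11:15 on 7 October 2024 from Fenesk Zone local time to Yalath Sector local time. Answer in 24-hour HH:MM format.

09:30

1 February 2024 is a Thursday, so Saturdays fall on 3, 10, 17, 24; the last is February 24.
1 September 2024 is a Sunday, so the first Saturday is September 7.
7 October 2024 is outside the daylight-saving period (24 February – 7 September), so Fenesk Zone is on standard time, UTC−12:00.
11:15 Fenesk Zone + 12h = 23:15 UTC.
1 February 2024 is a Thursday, so the first Sunday is February 4 and the second is February 11.
1 November 2024 is a Friday, so the first Saturday is November 2 and the second is November 9.
At the standard offset (UTC+09:15), 23:15 UTC + 9h15m = 08:30 Yalath Sector standard time (rolling into the next day, 8 October 2024).
The standard-time date in Yalath Sector, 8 October 2024, falls between 11 February and 9 November, so daylight saving is in effect and Yalath Sector is at UTC+10:15.
23:15 UTC + 10h15m = 09:30 Yalath Sector (rolling into the next day, 8 October 2024).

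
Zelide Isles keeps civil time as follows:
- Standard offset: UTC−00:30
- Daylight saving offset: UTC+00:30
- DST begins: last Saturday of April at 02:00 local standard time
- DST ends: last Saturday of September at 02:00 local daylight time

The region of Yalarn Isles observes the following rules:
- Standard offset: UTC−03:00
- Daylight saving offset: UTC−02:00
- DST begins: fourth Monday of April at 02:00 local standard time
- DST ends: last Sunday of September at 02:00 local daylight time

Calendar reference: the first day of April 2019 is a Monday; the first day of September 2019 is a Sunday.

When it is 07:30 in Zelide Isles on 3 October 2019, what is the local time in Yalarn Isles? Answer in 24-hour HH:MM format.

05:00

1 April 2019 is a Monday, so Saturdays fall on 6, 13, 20, 27; the last is April 27.
1 September 2019 is a Sunday, so Saturdays fall on 7, 14, 21, 28; the last is September 28.
Daylight saving runs 27 April – 28 September; 3 October 2019 is outside that window, so Zelide Isles is on standard time at UTC−00:30.
07:30 Zelide Isles + 0h30m = 08:00 UTC.
1 April 2019 is a Monday, so the first Monday is April 1 and the fourth is April 22.
1 September 2019 is a Sunday, so Sundays fall on 1, 8, 15, 22, 29; the last is September 29.
At the standard offset (UTC−03:00), 08:00 UTC − 3h = 05:00 Yalarn Isles standard time.
The standard-time date in Yalarn Isles, 3 October 2019, does not fall between 22 April and 29 September, so daylight saving is not in effect and Yalarn Isles is at UTC−03:00.
08:00 UTC − 3h = 05:00 Yalarn Isles.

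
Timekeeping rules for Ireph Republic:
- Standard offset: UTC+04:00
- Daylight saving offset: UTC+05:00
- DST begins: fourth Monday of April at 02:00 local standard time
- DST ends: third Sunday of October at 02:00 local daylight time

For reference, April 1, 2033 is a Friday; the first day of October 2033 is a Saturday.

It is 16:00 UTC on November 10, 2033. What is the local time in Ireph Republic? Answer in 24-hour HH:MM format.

20:00

1 April 2033 is a Friday, so the first Monday is April 4 and the fourth is April 25.
1 October 2033 is a Saturday, so the first Sunday is October 2 and the third is October 16.
At the standard offset (UTC+04:00), 16:00 UTC + 4h = 20:00 Ireph Republic standard time.
The standard-time date in Ireph Republic, November 10, 2033, is outside the daylight-saving period (25 April – 16 October), so Ireph Republic is on standard time, UTC+04:00.
16:00 UTC + 4h = 20:00 local.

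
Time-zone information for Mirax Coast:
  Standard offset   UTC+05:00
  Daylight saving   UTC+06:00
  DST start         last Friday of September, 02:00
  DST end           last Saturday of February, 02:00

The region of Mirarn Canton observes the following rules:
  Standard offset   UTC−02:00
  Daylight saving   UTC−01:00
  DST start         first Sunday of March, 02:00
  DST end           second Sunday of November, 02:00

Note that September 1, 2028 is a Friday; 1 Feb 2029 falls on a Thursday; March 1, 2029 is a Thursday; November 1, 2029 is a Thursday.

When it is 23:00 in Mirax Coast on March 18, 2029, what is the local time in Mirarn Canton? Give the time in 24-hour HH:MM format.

17:00

1 September 2028 is a Friday, so Fridays fall on 1, 8, 15, 22, 29; the last is September 29.
1 February 2029 is a Thursday, so Saturdays fall on 3, 10, 17, 24; the last is February 24.
March 18, 2029 does not fall between 29 September 2028 and 24 February 2029, so daylight saving is not in effect and Mirax Coast is at UTC+05:00.
23:00 Mirax Coast − 5h = 18:00 UTC.
1 March 2029 is a Thursday, so the first Sunday is March 4.
1 November 2029 is a Thursday, so the first Sunday is November 4 and the second is November 11.
At the standard offset (UTC−02:00), 18:00 UTC − 2h = 16:00 Mirarn Canton standard time.
The standard-time date in Mirarn Canton, March 18, 2029, lies within the daylight-saving period (4 March – 11 November), so Mirarn Canton is on daylight time, UTC−01:00.
18:00 UTC − 1h = 17:00 Mirarn Canton.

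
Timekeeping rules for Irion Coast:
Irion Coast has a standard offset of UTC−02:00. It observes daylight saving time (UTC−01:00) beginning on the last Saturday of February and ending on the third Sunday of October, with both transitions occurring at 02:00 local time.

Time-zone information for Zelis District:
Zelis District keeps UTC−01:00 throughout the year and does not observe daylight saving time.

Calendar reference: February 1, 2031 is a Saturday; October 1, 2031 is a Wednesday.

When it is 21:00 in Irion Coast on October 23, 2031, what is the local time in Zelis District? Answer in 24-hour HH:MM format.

22:00

1 February 2031 is a Saturday, so Saturdays fall on 1, 8, 15, 22; the last is February 22.
1 October 2031 is a Wednesday, so the first Sunday is October 5 and the third is October 19.
Daylight saving runs 22 February – 19 October; October 23, 2031 is outside that window, so Irion Coast is on standard time at UTC−02:00.
21:00 Irion Coast + 2h = 23:00 UTC.
Zelis District has no daylight saving, so its offset is UTC−01:00 year-round.
23:00 UTC − 1h = 22:00 Zelis District.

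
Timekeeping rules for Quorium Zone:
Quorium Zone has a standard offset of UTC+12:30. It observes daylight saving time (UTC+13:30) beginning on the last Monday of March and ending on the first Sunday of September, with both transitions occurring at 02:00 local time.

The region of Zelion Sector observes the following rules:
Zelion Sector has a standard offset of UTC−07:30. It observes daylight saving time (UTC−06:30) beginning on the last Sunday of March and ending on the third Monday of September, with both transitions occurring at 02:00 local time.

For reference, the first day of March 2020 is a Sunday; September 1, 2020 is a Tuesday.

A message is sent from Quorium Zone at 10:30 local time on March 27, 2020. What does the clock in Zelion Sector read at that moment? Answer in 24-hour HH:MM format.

1 March 2020 is a Sunday, so Mondays fall on 2, 9, 16, 23, 30; the last is March 30.
1 September 2020 is a Tuesday, so the first Sunday is September 6.
Daylight saving runs 30 March – 6 September; March 27, 2020 is outside that window, so Quorium Zone is on standard time at UTC+12:30.
10:30 Quorium Zone − 12h30m = 22:00 UTC (rolling into the previous day, 26 March 2020).
1 March 2020 is a Sunday, so Sundays fall on 1, 8, 15, 22, 29; the last is March 29.
1 September 2020 is a Tuesday, so the first Monday is September 7 and the third is September 21.
At the standard offset (UTC−07:30), 22:00 UTC − 7h30m = 14:30 Zelion Sector standard time.
The standard-time date in Zelion Sector, March 26, 2020, is outside the daylight-saving period (29 March – 21 September), so Zelion Sector is on standard time, UTC−07:30.
22:00 UTC − 7h30m = 14:30 Zelion Sector.

14:30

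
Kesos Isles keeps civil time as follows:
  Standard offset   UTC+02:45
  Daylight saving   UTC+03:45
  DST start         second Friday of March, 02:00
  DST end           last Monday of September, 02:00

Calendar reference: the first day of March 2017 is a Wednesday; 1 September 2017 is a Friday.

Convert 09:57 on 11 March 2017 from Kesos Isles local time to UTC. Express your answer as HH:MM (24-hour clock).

06:12

1 March 2017 is a Wednesday, so the first Friday is March 3 and the second is March 10.
1 September 2017 is a Friday, so Mondays fall on 4, 11, 18, 25; the last is September 25.
11 March 2017 falls between 10 March and 25 September, so daylight saving is in effect and Kesos Isles is at UTC+03:45.
09:57 local − 3h45m = 06:12 UTC.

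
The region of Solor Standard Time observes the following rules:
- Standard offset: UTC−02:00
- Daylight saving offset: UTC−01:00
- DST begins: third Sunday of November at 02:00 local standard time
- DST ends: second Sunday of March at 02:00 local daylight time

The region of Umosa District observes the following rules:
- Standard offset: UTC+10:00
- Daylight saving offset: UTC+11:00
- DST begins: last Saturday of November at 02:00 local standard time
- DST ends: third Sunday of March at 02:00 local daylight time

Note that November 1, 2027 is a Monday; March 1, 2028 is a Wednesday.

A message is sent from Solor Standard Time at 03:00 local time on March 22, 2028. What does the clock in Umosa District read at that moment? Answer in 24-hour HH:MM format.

15:00

1 November 2027 is a Monday, so the first Sunday is November 7 and the third is November 21.
1 March 2028 is a Wednesday, so the first Sunday is March 5 and the second is March 12.
March 22, 2028 does not fall between 21 November 2027 and 12 March 2028, so daylight saving is not in effect and Solor Standard Time is at UTC−02:00.
03:00 Solor Standard Time + 2h = 05:00 UTC.
1 November 2027 is a Monday, so Saturdays fall on 6, 13, 20, 27; the last is November 27.
1 March 2028 is a Wednesday, so the first Sunday is March 5 and the third is March 19.
At the standard offset (UTC+10:00), 05:00 UTC + 10h = 15:00 Umosa District standard time.
Daylight saving runs 27 November 2027 – 19 March 2028; the standard-time date in Umosa District, March 22, 2028, is outside that window, so Umosa District is on standard time at UTC+10:00.
05:00 UTC + 10h = 15:00 Umosa District.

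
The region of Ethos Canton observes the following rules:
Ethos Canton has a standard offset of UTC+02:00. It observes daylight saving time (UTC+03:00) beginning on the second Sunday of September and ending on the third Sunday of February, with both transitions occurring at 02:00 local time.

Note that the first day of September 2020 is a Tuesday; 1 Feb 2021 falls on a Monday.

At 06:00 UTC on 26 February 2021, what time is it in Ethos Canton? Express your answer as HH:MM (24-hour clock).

1 September 2020 is a Tuesday, so the first Sunday is September 6 and the second is September 13.
1 February 2021 is a Monday, so the first Sunday is February 7 and the third is February 21.
At the standard offset (UTC+02:00), 06:00 UTC + 2h = 08:00 Ethos Canton standard time.
The standard-time date in Ethos Canton, 26 February 2021, does not fall between 13 September 2020 and 21 February 2021, so daylight saving is not in effect and Ethos Canton is at UTC+02:00.
06:00 UTC + 2h = 08:00 local.

08:00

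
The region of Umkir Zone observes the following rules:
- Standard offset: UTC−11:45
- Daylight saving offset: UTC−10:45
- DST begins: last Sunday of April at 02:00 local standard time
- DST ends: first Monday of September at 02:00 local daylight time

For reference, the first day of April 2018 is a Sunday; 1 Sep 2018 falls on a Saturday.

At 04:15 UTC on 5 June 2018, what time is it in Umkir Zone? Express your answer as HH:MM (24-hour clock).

17:30

1 April 2018 is a Sunday, so Sundays fall on 1, 8, 15, 22, 29; the last is April 29.
1 September 2018 is a Saturday, so the first Monday is September 3.
At the standard offset (UTC−11:45), 04:15 UTC − 11h45m = 16:30 Umkir Zone standard time (rolling into the previous day, 4 June 2018).
The standard-time date in Umkir Zone, 4 June 2018, falls between 29 April and 3 September, so daylight saving is in effect and Umkir Zone is at UTC−10:45.
04:15 UTC − 10h45m = 17:30 local (rolling into the previous day, 4 June 2018).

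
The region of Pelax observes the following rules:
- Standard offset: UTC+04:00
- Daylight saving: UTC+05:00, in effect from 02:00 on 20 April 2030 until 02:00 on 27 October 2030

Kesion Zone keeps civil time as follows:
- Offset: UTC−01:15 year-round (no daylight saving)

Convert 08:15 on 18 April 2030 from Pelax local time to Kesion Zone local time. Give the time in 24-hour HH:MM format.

03:00

Daylight saving runs 20 April – 27 October; 18 April 2030 is outside that window, so Pelax is on standard time at UTC+04:00.
08:15 Pelax − 4h = 04:15 UTC.
Kesion Zone has no daylight saving, so its offset is UTC−01:15 year-round.
04:15 UTC − 1h15m = 03:00 Kesion Zone.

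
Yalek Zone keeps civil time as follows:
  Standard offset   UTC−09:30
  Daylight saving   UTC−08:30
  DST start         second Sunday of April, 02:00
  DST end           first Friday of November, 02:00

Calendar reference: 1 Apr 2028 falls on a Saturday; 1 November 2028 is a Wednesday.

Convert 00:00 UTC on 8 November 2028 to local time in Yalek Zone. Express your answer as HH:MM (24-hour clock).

1 April 2028 is a Saturday, so the first Sunday is April 2 and the second is April 9.
1 November 2028 is a Wednesday, so the first Friday is November 3.
At the standard offset (UTC−09:30), 00:00 UTC − 9h30m = 14:30 Yalek Zone standard time (rolling into the previous day, 7 November 2028).
The standard-time date in Yalek Zone, 7 November 2028, is outside the daylight-saving period (9 April – 3 November), so Yalek Zone is on standard time, UTC−09:30.
00:00 UTC − 9h30m = 14:30 local (rolling into the previous day, 7 November 2028).

14:30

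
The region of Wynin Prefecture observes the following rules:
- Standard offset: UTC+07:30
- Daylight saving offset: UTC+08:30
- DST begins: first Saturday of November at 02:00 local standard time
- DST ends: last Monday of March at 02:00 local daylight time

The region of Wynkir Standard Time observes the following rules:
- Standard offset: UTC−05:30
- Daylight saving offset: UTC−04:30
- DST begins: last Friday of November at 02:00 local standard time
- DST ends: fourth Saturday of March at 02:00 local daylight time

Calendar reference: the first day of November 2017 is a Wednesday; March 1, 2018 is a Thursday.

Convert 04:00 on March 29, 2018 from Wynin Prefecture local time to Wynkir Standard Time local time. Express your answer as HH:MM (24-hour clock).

15:00

1 November 2017 is a Wednesday, so the first Saturday is November 4.
1 March 2018 is a Thursday, so Mondays fall on 5, 12, 19, 26; the last is March 26.
March 29, 2018 is outside the daylight-saving period (4 November 2017 – 26 March 2018), so Wynin Prefecture is on standard time, UTC+07:30.
04:00 Wynin Prefecture − 7h30m = 20:30 UTC (rolling into the previous day, 28 March 2018).
1 November 2017 is a Wednesday, so Fridays fall on 3, 10, 17, 24; the last is November 24.
1 March 2018 is a Thursday, so the first Saturday is March 3 and the fourth is March 24.
At the standard offset (UTC−05:30), 20:30 UTC − 5h30m = 15:00 Wynkir Standard Time standard time.
The standard-time date in Wynkir Standard Time, March 28, 2018, is outside the daylight-saving period (24 November 2017 – 24 March 2018), so Wynkir Standard Time is on standard time, UTC−05:30.
20:30 UTC − 5h30m = 15:00 Wynkir Standard Time.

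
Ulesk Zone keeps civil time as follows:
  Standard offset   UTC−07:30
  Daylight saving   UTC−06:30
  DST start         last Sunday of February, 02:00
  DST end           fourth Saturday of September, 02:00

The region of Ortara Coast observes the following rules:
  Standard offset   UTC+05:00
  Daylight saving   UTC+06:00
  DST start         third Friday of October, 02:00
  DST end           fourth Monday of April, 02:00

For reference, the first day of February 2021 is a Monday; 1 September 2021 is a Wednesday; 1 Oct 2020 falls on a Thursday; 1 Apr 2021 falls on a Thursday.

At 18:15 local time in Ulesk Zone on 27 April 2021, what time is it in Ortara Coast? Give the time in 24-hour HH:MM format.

1 February 2021 is a Monday, so Sundays fall on 7, 14, 21, 28; the last is February 28.
1 September 2021 is a Wednesday, so the first Saturday is September 4 and the fourth is September 25.
27 April 2021 lies within the daylight-saving period (28 February – 25 September), so Ulesk Zone is on daylight time, UTC−06:30.
18:15 Ulesk Zone + 6h30m = 00:45 UTC (rolling into the next day, 28 April 2021).
1 October 2020 is a Thursday, so the first Friday is October 2 and the third is October 16.
1 April 2021 is a Thursday, so the first Monday is April 5 and the fourth is April 26.
At the standard offset (UTC+05:00), 00:45 UTC + 5h = 05:45 Ortara Coast standard time.
The standard-time date in Ortara Coast, 28 April 2021, does not fall between 16 October 2020 and 26 April 2021, so daylight saving is not in effect and Ortara Coast is at UTC+05:00.
00:45 UTC + 5h = 05:45 Ortara Coast.

05:45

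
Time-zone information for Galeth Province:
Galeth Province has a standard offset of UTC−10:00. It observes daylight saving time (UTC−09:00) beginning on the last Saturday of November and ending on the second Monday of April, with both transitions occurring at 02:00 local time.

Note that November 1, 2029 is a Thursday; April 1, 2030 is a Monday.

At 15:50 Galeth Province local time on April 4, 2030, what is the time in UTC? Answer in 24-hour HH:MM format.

1 November 2029 is a Thursday, so Saturdays fall on 3, 10, 17, 24; the last is November 24.
1 April 2030 is a Monday, so the first Monday is April 1 and the second is April 8.
April 4, 2030 falls between 24 November 2029 and 8 April 2030, so daylight saving is in effect and Galeth Province is at UTC−09:00.
15:50 local + 9h = 00:50 UTC (rolling into the next day, 5 April 2030).

00:50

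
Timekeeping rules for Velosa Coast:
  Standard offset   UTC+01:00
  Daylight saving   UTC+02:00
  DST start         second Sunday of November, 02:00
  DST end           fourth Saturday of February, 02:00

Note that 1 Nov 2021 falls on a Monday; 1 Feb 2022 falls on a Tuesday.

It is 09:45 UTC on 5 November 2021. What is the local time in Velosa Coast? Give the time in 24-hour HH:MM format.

10:45

1 November 2021 is a Monday, so the first Sunday is November 7 and the second is November 14.
1 February 2022 is a Tuesday, so the first Saturday is February 5 and the fourth is February 26.
At the standard offset (UTC+01:00), 09:45 UTC + 1h = 10:45 Velosa Coast standard time.
Daylight saving runs 14 November 2021 – 26 February 2022; the standard-time date in Velosa Coast, 5 November 2021, is outside that window, so Velosa Coast is on standard time at UTC+01:00.
09:45 UTC + 1h = 10:45 local.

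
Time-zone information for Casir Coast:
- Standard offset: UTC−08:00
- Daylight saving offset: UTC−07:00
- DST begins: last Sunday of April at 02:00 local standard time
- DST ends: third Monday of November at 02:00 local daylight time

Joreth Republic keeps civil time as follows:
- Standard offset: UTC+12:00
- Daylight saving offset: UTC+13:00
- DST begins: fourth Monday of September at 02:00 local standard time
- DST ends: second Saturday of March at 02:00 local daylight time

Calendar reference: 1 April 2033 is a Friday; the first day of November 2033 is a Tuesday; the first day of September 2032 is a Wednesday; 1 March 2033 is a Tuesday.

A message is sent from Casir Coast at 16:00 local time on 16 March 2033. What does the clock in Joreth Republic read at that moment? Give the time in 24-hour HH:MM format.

12:00

1 April 2033 is a Friday, so Sundays fall on 3, 10, 17, 24; the last is April 24.
1 November 2033 is a Tuesday, so the first Monday is November 7 and the third is November 21.
Daylight saving runs 24 April – 21 November; 16 March 2033 is outside that window, so Casir Coast is on standard time at UTC−08:00.
16:00 Casir Coast + 8h = 00:00 UTC (rolling into the next day, 17 March 2033).
1 September 2032 is a Wednesday, so the first Monday is September 6 and the fourth is September 27.
1 March 2033 is a Tuesday, so the first Saturday is March 5 and the second is March 12.
At the standard offset (UTC+12:00), 00:00 UTC + 12h = 12:00 Joreth Republic standard time.
The standard-time date in Joreth Republic, 17 March 2033, does not fall between 27 September 2032 and 12 March 2033, so daylight saving is not in effect and Joreth Republic is at UTC+12:00.
00:00 UTC + 12h = 12:00 Joreth Republic.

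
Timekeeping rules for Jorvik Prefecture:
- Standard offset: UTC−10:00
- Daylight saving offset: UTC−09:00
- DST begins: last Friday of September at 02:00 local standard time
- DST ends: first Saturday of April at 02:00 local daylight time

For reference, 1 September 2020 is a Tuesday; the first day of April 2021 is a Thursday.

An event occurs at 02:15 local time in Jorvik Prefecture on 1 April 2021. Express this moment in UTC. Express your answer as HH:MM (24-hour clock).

11:15

1 September 2020 is a Tuesday, so Fridays fall on 4, 11, 18, 25; the last is September 25.
1 April 2021 is a Thursday, so the first Saturday is April 3.
Daylight saving runs 25 September 2020 – 3 April 2021; 1 April 2021 is inside that window, so Jorvik Prefecture is at UTC−09:00.
02:15 local + 9h = 11:15 UTC.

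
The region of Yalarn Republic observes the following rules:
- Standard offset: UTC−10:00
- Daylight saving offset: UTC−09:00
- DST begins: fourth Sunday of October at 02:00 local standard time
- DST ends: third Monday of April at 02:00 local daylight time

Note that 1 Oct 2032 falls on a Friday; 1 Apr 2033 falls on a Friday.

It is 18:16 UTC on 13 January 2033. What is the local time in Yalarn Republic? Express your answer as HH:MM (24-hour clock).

09:16

1 October 2032 is a Friday, so the first Sunday is October 3 and the fourth is October 24.
1 April 2033 is a Friday, so the first Monday is April 4 and the third is April 18.
At the standard offset (UTC−10:00), 18:16 UTC − 10h = 08:16 Yalarn Republic standard time.
The standard-time date in Yalarn Republic, 13 January 2033, falls between 24 October 2032 and 18 April 2033, so daylight saving is in effect and Yalarn Republic is at UTC−09:00.
18:16 UTC − 9h = 09:16 local.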